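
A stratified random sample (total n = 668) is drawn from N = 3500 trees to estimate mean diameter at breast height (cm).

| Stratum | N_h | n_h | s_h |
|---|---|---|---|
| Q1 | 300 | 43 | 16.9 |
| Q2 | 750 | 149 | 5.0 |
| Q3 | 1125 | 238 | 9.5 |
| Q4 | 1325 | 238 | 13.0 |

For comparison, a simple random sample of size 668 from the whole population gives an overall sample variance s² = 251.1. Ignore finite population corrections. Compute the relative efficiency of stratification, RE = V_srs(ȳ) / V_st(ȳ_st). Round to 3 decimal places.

V̂(ȳ_st) = Σ W_h² s_h²/n_h, with W_h = N_h/N and N = 3500:
  stratum Q1: (300/3500)²·16.9²/43 = 0.0487991
  stratum Q2: (750/3500)²·5.0²/149 = 0.00770442
  stratum Q3: (1125/3500)²·9.5²/238 = 0.0391777
  stratum Q4: (1325/3500)²·13.0²/238 = 0.101767
V_st = 0.197448
V_srs = s²/n = 251.1/668 = 0.375898
Relative efficiency = V_srs / V_st = 0.375898/0.197448 = 1.9038

RE ≈ 1.904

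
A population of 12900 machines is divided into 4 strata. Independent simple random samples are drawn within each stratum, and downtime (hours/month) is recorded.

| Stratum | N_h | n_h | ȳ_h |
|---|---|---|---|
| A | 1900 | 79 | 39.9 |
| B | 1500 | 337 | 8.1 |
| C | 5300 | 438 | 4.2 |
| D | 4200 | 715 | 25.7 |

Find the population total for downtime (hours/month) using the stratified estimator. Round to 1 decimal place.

τ̂_st ≈ 218160.0

τ̂_st = Σ N_h ȳ_h = 1900·39.9 + 1500·8.1 + 5300·4.2 + 4200·25.7 = 218160.0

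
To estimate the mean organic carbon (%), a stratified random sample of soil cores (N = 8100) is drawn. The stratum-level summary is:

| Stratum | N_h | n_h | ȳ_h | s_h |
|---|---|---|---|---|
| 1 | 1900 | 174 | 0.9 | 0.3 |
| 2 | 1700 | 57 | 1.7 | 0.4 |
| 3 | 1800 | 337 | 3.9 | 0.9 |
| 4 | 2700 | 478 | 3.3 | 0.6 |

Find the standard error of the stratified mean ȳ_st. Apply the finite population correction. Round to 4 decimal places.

SE(ȳ_st) ≈ 0.0176

V̂(ȳ_st) = Σ W_h² (1 − n_h/N_h) s_h²/n_h, with W_h = N_h/N and N = 8100:
  stratum 1: (1900/8100)²·(1 − 174/1900)·0.3²/174 = 2.58534e-05
  stratum 2: (1700/8100)²·(1 − 57/1700)·0.4²/57 = 0.000119498
  stratum 3: (1800/8100)²·(1 − 337/1800)·0.9²/337 = 9.64721e-05
  stratum 4: (2700/8100)²·(1 − 478/2700)·0.6²/478 = 6.88672e-05
V̂(ȳ_st) = 0.000310691
SE(ȳ_st) = √0.000310691 = 0.0176264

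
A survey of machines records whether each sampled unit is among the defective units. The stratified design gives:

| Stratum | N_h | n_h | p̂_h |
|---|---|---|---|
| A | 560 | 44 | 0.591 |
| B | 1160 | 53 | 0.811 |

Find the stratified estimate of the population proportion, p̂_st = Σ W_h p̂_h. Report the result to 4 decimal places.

p̂_st ≈ 0.7394

N = 1720; stratum weights W_h = N_h/N.
p̂_st = Σ W_h p̂_h = (560·0.591 + 1160·0.811)/1720 = 0.73937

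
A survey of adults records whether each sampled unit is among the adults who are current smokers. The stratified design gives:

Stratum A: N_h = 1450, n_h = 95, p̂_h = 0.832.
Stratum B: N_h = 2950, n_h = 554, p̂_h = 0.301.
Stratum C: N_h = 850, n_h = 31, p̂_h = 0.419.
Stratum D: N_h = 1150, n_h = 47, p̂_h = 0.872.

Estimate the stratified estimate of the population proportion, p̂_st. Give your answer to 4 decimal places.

p̂_st ≈ 0.5396

N = 6400; stratum weights W_h = N_h/N.
p̂_st = Σ W_h p̂_h = (1450·0.832 + 2950·0.301 + 850·0.419 + 1150·0.872)/6400 = 0.53958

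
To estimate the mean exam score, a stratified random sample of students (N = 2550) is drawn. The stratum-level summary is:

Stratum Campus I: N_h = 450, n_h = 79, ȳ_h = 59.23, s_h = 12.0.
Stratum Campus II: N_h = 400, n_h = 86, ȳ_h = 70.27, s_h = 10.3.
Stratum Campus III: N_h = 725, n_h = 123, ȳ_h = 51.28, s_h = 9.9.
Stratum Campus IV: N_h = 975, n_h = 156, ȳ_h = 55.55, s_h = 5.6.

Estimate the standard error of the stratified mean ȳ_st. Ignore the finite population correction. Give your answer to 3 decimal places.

SE(ȳ_st) ≈ 0.425

V̂(ȳ_st) = Σ W_h² s_h²/n_h, with W_h = N_h/N and N = 2550:
  stratum Campus I: (450/2550)²·12.0²/79 = 0.0567649
  stratum Campus II: (400/2550)²·10.3²/86 = 0.030354
  stratum Campus III: (725/2550)²·9.9²/123 = 0.0644111
  stratum Campus IV: (975/2550)²·5.6²/156 = 0.0293887
V̂(ȳ_st) = 0.180919
SE(ȳ_st) = √0.180919 = 0.425345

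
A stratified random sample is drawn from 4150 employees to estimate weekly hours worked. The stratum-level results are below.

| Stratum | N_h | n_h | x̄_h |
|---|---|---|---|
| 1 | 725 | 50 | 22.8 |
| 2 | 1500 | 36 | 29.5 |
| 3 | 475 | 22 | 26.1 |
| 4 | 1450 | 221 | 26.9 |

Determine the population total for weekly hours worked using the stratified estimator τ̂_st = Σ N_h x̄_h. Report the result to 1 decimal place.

τ̂_st = Σ N_h x̄_h = 725·22.8 + 1500·29.5 + 475·26.1 + 1450·26.9 = 112182.5

τ̂_st ≈ 112182.5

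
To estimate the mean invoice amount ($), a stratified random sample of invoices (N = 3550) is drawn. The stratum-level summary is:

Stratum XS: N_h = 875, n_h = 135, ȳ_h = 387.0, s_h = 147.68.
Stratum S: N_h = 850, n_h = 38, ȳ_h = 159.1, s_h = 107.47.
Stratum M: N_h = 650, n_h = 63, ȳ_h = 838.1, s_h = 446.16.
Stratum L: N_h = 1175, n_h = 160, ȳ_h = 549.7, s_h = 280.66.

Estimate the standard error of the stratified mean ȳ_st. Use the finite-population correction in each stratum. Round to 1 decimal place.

SE(ȳ_st) ≈ 12.9

V̂(ȳ_st) = Σ W_h² (1 − n_h/N_h) s_h²/n_h, with W_h = N_h/N and N = 3550:
  stratum XS: (875/3550)²·(1 − 135/875)·147.68²/135 = 8.30028
  stratum S: (850/3550)²·(1 − 38/850)·107.47²/38 = 16.646
  stratum M: (650/3550)²·(1 − 63/650)·446.16²/63 = 95.6611
  stratum L: (1175/3550)²·(1 − 160/1175)·280.66²/160 = 46.5895
V̂(ȳ_st) = 167.197
SE(ȳ_st) = √167.197 = 12.9305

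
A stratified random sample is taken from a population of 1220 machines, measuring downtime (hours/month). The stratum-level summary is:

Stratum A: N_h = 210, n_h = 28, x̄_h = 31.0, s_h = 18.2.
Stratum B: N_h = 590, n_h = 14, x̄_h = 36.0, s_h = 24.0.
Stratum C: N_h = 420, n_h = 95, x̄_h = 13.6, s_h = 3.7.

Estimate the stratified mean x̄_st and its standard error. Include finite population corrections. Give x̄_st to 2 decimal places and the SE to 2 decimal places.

x̄_st ≈ 27.43, SE ≈ 3.12

x̄_st = Σ W_h x̄_h = (210·31.0 + 590·36.0 + 420·13.6)/1220 = 27.42787
V̂(x̄_st) = Σ W_h² (1 − n_h/N_h) s_h²/n_h, with W_h = N_h/N and N = 1220:
  stratum A: (210/1220)²·(1 − 28/210)·18.2²/28 = 0.303778
  stratum B: (590/1220)²·(1 − 14/590)·24.0²/14 = 9.39397
  stratum C: (420/1220)²·(1 − 95/420)·3.7²/95 = 0.0132158
V̂(x̄_st) = 9.71097
SE(x̄_st) = √9.71097 = 3.11624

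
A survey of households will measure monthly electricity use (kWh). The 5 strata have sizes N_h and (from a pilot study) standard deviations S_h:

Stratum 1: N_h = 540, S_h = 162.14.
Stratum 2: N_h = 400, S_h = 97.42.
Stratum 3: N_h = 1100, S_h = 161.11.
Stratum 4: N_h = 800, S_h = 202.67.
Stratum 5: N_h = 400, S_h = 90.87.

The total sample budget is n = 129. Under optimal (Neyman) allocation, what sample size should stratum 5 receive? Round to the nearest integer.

9

Neyman allocation: n_h = n · N_h S_h / Σ N_i S_i, with n = 129.
  stratum 1: N_h·S_h = 540·162.14 = 87555.60
  stratum 2: N_h·S_h = 400·97.42 = 38968.00
  stratum 3: N_h·S_h = 1100·161.11 = 177221.00
  stratum 4: N_h·S_h = 800·202.67 = 162136.00
  stratum 5: N_h·S_h = 400·90.87 = 36348.00
Σ N_h S_h = 502228.60
n for stratum 5 = 129·36348.00/502228.60 = 9.336 → 9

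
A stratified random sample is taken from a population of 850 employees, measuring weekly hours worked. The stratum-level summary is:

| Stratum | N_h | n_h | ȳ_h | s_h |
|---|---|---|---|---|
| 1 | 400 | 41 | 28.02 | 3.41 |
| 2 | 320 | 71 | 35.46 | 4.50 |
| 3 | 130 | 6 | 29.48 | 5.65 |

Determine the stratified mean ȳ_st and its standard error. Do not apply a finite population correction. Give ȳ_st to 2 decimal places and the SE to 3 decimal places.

ȳ_st ≈ 31.04, SE ≈ 0.477

ȳ_st = Σ W_h ȳ_h = (400·28.02 + 320·35.46 + 130·29.48)/850 = 31.04424
V̂(ȳ_st) = Σ W_h² s_h²/n_h, with W_h = N_h/N and N = 850:
  stratum 1: (400/850)²·3.41²/41 = 0.0628069
  stratum 2: (320/850)²·4.50²/71 = 0.040423
  stratum 3: (130/850)²·5.65²/6 = 0.12445
V̂(ȳ_st) = 0.22768
SE(ȳ_st) = √0.22768 = 0.477158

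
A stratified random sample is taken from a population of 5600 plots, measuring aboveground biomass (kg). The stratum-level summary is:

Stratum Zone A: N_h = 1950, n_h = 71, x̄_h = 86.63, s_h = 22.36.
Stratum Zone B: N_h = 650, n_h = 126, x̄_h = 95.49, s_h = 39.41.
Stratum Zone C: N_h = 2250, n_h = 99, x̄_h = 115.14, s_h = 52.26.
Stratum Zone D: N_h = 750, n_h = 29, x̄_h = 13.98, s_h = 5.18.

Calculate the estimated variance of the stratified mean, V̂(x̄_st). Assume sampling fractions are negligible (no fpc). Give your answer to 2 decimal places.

V̂(x̄_st) = Σ W_h² s_h²/n_h, with W_h = N_h/N and N = 5600:
  stratum Zone A: (1950/5600)²·22.36²/71 = 0.853844
  stratum Zone B: (650/5600)²·39.41²/126 = 0.166071
  stratum Zone C: (2250/5600)²·52.26²/99 = 4.45341
  stratum Zone D: (750/5600)²·5.18²/29 = 0.0165962
V̂(x̄_st) = 5.48992

V̂(x̄_st) ≈ 5.49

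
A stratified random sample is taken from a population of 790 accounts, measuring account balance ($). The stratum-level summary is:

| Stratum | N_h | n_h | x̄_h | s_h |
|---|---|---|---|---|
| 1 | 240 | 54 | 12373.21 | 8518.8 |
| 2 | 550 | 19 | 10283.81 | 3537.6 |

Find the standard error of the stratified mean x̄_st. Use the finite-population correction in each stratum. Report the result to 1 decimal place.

SE(x̄_st) ≈ 635.9

V̂(x̄_st) = Σ W_h² (1 − n_h/N_h) s_h²/n_h, with W_h = N_h/N and N = 790:
  stratum 1: (240/790)²·(1 − 54/240)·8518.8²/54 = 96124.3
  stratum 2: (550/790)²·(1 − 19/550)·3537.6²/19 = 308224
V̂(x̄_st) = 404349
SE(x̄_st) = √404349 = 635.884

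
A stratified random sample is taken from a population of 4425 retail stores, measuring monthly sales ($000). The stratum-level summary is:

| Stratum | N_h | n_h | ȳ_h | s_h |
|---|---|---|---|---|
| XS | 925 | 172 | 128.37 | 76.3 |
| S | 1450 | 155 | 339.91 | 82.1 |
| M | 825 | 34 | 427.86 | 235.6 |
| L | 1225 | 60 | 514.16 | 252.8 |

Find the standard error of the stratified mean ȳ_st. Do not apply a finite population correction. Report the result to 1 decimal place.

SE(ȳ_st) ≈ 12.0

V̂(ȳ_st) = Σ W_h² s_h²/n_h, with W_h = N_h/N and N = 4425:
  stratum XS: (925/4425)²·76.3²/172 = 1.47903
  stratum S: (1450/4425)²·82.1²/155 = 4.66943
  stratum M: (825/4425)²·235.6²/34 = 56.7483
  stratum L: (1225/4425)²·252.8²/60 = 81.6298
V̂(ȳ_st) = 144.527
SE(ȳ_st) = √144.527 = 12.0219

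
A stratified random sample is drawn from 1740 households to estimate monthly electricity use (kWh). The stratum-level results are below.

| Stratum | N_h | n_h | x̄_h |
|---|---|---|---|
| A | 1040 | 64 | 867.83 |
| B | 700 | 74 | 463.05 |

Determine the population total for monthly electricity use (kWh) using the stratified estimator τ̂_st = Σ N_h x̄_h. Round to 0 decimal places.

τ̂_st = Σ N_h x̄_h = 1040·867.83 + 700·463.05 = 1226678

τ̂_st ≈ 1226678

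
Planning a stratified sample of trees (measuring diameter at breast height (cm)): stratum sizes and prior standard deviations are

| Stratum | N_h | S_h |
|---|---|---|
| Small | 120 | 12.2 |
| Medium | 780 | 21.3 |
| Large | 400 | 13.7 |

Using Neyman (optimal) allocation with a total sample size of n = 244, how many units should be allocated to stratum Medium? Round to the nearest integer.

Neyman allocation: n_h = n · N_h S_h / Σ N_i S_i, with n = 244.
  stratum Small: N_h·S_h = 120·12.2 = 1464.00
  stratum Medium: N_h·S_h = 780·21.3 = 16614.00
  stratum Large: N_h·S_h = 400·13.7 = 5480.00
Σ N_h S_h = 23558.00
n for stratum Medium = 244·16614.00/23558.00 = 172.078 → 172

172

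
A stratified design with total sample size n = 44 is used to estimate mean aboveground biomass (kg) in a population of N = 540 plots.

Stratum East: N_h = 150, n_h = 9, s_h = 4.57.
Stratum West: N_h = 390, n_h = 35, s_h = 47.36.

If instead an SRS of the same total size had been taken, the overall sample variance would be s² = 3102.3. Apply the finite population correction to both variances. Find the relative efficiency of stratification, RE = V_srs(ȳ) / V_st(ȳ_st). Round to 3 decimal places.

RE ≈ 2.117

V̂(ȳ_st) = Σ W_h² (1 − n_h/N_h) s_h²/n_h, with W_h = N_h/N and N = 540:
  stratum East: (150/540)²·(1 − 9/150)·4.57²/9 = 0.168311
  stratum West: (390/540)²·(1 − 35/390)·47.36²/35 = 30.4271
V_st = 30.5954
V_srs = (1 − 44/540)·3102.3/44 = 64.7618
Relative efficiency = V_srs / V_st = 64.7618/30.5954 = 2.1167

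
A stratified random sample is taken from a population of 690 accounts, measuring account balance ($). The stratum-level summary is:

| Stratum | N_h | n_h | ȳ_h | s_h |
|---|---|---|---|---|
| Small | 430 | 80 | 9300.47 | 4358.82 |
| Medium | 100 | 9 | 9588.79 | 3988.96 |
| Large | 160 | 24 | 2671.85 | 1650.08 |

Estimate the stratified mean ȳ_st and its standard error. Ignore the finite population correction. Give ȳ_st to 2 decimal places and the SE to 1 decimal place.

ȳ_st ≈ 7805.18, SE ≈ 368.1

ȳ_st = Σ W_h ȳ_h = (430·9300.47 + 100·9588.79 + 160·2671.85)/690 = 7805.18420
V̂(ȳ_st) = Σ W_h² s_h²/n_h, with W_h = N_h/N and N = 690:
  stratum Small: (430/690)²·4358.82²/80 = 92233.1
  stratum Medium: (100/690)²·3988.96²/9 = 37134.6
  stratum Large: (160/690)²·1650.08²/24 = 6100.15
V̂(ȳ_st) = 135468
SE(ȳ_st) = √135468 = 368.06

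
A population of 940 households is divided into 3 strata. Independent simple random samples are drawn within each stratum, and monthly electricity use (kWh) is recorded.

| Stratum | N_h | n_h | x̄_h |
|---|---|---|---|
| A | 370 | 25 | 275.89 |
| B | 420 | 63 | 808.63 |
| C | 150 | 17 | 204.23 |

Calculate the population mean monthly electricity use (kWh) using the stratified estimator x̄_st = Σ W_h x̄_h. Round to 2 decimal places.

N = Σ N_h = 940. Stratum weights W_h = N_h/N.
x̄_st = (370·275.89 + 420·808.63 + 150·204.23) / 940 = 502.4877

x̄_st ≈ 502.49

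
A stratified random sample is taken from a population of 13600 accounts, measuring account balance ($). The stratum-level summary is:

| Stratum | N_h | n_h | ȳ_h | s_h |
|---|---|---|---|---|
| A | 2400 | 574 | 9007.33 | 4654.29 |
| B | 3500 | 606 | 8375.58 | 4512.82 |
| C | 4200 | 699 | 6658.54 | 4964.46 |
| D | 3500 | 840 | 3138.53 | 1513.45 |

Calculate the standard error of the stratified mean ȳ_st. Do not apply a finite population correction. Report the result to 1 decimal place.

SE(ȳ_st) ≈ 83.3

V̂(ȳ_st) = Σ W_h² s_h²/n_h, with W_h = N_h/N and N = 13600:
  stratum A: (2400/13600)²·4654.29²/574 = 1175.28
  stratum B: (3500/13600)²·4512.82²/606 = 2225.78
  stratum C: (4200/13600)²·4964.46²/699 = 3362.7
  stratum D: (3500/13600)²·1513.45²/840 = 180.599
V̂(ȳ_st) = 6944.35
SE(ȳ_st) = √6944.35 = 83.3328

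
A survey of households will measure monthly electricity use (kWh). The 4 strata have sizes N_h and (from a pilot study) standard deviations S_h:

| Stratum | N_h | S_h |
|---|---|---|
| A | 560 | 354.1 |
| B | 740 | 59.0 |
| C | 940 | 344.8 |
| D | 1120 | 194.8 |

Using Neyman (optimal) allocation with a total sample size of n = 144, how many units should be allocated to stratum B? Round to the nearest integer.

8

Neyman allocation: n_h = n · N_h S_h / Σ N_i S_i, with n = 144.
  stratum A: N_h·S_h = 560·354.1 = 198296.00
  stratum B: N_h·S_h = 740·59.0 = 43660.00
  stratum C: N_h·S_h = 940·344.8 = 324112.00
  stratum D: N_h·S_h = 1120·194.8 = 218176.00
Σ N_h S_h = 784244.00
n for stratum B = 144·43660.00/784244.00 = 8.017 → 8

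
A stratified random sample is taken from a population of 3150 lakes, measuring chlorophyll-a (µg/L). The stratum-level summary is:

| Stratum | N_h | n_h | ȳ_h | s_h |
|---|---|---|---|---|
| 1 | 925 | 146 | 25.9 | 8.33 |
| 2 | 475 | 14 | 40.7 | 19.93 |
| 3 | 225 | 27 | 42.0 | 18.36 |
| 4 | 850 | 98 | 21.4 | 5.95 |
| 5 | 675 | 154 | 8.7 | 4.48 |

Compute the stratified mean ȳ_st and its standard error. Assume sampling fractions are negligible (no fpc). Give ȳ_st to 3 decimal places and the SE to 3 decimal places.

ȳ_st ≈ 24.382, SE ≈ 0.884

ȳ_st = Σ W_h ȳ_h = (925·25.9 + 475·40.7 + 225·42.0 + 850·21.4 + 675·8.7)/3150 = 24.38175
V̂(ȳ_st) = Σ W_h² s_h²/n_h, with W_h = N_h/N and N = 3150:
  stratum 1: (925/3150)²·8.33²/146 = 0.0409826
  stratum 2: (475/3150)²·19.93²/14 = 0.645138
  stratum 3: (225/3150)²·18.36²/27 = 0.063698
  stratum 4: (850/3150)²·5.95²/98 = 0.0263042
  stratum 5: (675/3150)²·4.48²/154 = 0.00598442
V̂(ȳ_st) = 0.782107
SE(ȳ_st) = √0.782107 = 0.884368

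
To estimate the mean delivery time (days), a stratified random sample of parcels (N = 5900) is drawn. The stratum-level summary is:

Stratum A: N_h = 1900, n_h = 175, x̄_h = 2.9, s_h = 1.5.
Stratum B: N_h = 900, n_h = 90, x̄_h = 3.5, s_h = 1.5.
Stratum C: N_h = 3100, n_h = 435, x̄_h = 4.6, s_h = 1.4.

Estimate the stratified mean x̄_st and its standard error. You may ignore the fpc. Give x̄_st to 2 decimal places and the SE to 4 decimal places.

x̄_st ≈ 3.88, SE ≈ 0.0562

x̄_st = Σ W_h x̄_h = (1900·2.9 + 900·3.5 + 3100·4.6)/5900 = 3.88475
V̂(x̄_st) = Σ W_h² s_h²/n_h, with W_h = N_h/N and N = 5900:
  stratum A: (1900/5900)²·1.5²/175 = 0.00133336
  stratum B: (900/5900)²·1.5²/90 = 0.000581729
  stratum C: (3100/5900)²·1.4²/435 = 0.0012439
V̂(x̄_st) = 0.00315899
SE(x̄_st) = √0.00315899 = 0.0562049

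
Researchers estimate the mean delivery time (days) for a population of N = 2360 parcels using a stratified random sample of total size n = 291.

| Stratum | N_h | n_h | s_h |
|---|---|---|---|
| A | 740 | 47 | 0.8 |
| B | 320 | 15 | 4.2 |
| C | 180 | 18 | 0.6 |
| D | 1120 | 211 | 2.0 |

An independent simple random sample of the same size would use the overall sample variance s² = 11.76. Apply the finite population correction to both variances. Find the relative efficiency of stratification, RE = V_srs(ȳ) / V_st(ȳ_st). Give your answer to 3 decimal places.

V̂(ȳ_st) = Σ W_h² (1 − n_h/N_h) s_h²/n_h, with W_h = N_h/N and N = 2360:
  stratum A: (740/2360)²·(1 − 47/740)·0.8²/47 = 0.00125378
  stratum B: (320/2360)²·(1 − 15/320)·4.2²/15 = 0.0206079
  stratum C: (180/2360)²·(1 − 18/180)·0.6²/18 = 0.000104711
  stratum D: (1120/2360)²·(1 − 211/1120)·2.0²/211 = 0.00346526
V_st = 0.0254316
V_srs = (1 − 291/2360)·11.76/291 = 0.0354293
Relative efficiency = V_srs / V_st = 0.0354293/0.0254316 = 1.3931

RE ≈ 1.393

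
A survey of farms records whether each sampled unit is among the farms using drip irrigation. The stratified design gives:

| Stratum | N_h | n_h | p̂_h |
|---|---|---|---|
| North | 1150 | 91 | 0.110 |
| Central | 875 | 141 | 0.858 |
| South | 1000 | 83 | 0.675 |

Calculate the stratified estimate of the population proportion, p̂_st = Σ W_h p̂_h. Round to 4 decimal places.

N = 3025; stratum weights W_h = N_h/N.
p̂_st = Σ W_h p̂_h = (1150·0.110 + 875·0.858 + 1000·0.675)/3025 = 0.51314

p̂_st ≈ 0.5131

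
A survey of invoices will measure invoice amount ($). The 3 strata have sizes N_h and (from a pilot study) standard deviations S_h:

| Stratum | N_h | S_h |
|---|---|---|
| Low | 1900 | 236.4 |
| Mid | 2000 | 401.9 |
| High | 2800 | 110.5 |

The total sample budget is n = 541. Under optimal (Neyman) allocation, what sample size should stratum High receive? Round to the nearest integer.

107

Neyman allocation: n_h = n · N_h S_h / Σ N_i S_i, with n = 541.
  stratum Low: N_h·S_h = 1900·236.4 = 449160.00
  stratum Mid: N_h·S_h = 2000·401.9 = 803800.00
  stratum High: N_h·S_h = 2800·110.5 = 309400.00
Σ N_h S_h = 1562360.00
n for stratum High = 541·309400.00/1562360.00 = 107.136 → 107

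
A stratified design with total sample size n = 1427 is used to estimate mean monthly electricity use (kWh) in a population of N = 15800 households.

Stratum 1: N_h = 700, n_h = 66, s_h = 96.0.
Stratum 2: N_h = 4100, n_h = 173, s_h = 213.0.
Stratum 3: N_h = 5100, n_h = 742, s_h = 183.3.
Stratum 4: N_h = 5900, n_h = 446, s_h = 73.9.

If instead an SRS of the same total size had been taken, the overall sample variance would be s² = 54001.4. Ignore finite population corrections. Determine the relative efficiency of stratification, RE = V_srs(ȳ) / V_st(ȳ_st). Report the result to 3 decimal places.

V̂(ȳ_st) = Σ W_h² s_h²/n_h, with W_h = N_h/N and N = 15800:
  stratum 1: (700/15800)²·96.0²/66 = 0.274082
  stratum 2: (4100/15800)²·213.0²/173 = 17.659
  stratum 3: (5100/15800)²·183.3²/742 = 4.71788
  stratum 4: (5900/15800)²·73.9²/446 = 1.70743
V_st = 24.3584
V_srs = s²/n = 54001.4/1427 = 37.8426
Relative efficiency = V_srs / V_st = 37.8426/24.3584 = 1.5536

RE ≈ 1.554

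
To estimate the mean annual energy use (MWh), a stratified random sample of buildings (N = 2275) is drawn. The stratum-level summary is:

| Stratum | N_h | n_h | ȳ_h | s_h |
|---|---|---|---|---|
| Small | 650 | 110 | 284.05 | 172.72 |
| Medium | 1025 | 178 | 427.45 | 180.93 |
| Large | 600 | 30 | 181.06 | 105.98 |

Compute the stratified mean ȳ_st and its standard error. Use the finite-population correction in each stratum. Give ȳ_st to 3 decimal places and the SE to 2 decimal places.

ȳ_st = Σ W_h ȳ_h = (650·284.05 + 1025·427.45 + 600·181.06)/2275 = 321.49659
V̂(ȳ_st) = Σ W_h² (1 − n_h/N_h) s_h²/n_h, with W_h = N_h/N and N = 2275:
  stratum Small: (650/2275)²·(1 − 110/650)·172.72²/110 = 18.3923
  stratum Medium: (1025/2275)²·(1 − 178/1025)·180.93²/178 = 30.8493
  stratum Large: (600/2275)²·(1 − 30/600)·105.98²/30 = 24.7394
V̂(ȳ_st) = 73.9811
SE(ȳ_st) = √73.9811 = 8.60123

ȳ_st ≈ 321.497, SE ≈ 8.60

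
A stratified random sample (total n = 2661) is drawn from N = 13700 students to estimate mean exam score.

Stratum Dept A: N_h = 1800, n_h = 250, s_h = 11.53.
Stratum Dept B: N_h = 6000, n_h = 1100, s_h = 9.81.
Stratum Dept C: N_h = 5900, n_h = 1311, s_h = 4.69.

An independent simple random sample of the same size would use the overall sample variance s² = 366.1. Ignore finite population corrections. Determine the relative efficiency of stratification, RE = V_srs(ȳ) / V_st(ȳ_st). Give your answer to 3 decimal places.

V̂(ȳ_st) = Σ W_h² s_h²/n_h, with W_h = N_h/N and N = 13700:
  stratum Dept A: (1800/13700)²·11.53²/250 = 0.00917957
  stratum Dept B: (6000/13700)²·9.81²/1100 = 0.0167806
  stratum Dept C: (5900/13700)²·4.69²/1311 = 0.00311176
V_st = 0.0290719
V_srs = s²/n = 366.1/2661 = 0.13758
Relative efficiency = V_srs / V_st = 0.13758/0.0290719 = 4.7324

RE ≈ 4.732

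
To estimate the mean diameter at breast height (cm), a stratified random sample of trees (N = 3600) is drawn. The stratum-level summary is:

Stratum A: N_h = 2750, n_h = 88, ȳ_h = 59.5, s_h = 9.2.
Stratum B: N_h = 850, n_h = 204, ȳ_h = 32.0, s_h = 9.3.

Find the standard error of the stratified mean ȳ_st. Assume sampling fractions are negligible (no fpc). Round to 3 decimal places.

SE(ȳ_st) ≈ 0.765

V̂(ȳ_st) = Σ W_h² s_h²/n_h, with W_h = N_h/N and N = 3600:
  stratum A: (2750/3600)²·9.2²/88 = 0.561246
  stratum B: (850/3600)²·9.3²/204 = 0.0236357
V̂(ȳ_st) = 0.584882
SE(ȳ_st) = √0.584882 = 0.764776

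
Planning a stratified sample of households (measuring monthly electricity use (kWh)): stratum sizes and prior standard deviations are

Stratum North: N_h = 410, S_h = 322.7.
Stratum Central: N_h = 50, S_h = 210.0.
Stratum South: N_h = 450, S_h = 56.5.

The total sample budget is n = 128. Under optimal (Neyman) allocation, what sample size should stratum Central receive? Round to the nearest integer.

Neyman allocation: n_h = n · N_h S_h / Σ N_i S_i, with n = 128.
  stratum North: N_h·S_h = 410·322.7 = 132307.00
  stratum Central: N_h·S_h = 50·210.0 = 10500.00
  stratum South: N_h·S_h = 450·56.5 = 25425.00
Σ N_h S_h = 168232.00
n for stratum Central = 128·10500.00/168232.00 = 7.989 → 8

8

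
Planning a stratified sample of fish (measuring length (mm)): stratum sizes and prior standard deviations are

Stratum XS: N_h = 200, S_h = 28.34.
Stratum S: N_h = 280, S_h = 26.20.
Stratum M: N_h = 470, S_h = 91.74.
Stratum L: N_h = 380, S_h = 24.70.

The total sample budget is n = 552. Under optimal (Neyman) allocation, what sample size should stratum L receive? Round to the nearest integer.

Neyman allocation: n_h = n · N_h S_h / Σ N_i S_i, with n = 552.
  stratum XS: N_h·S_h = 200·28.34 = 5668.00
  stratum S: N_h·S_h = 280·26.20 = 7336.00
  stratum M: N_h·S_h = 470·91.74 = 43117.80
  stratum L: N_h·S_h = 380·24.70 = 9386.00
Σ N_h S_h = 65507.80
n for stratum L = 552·9386.00/65507.80 = 79.091 → 79

79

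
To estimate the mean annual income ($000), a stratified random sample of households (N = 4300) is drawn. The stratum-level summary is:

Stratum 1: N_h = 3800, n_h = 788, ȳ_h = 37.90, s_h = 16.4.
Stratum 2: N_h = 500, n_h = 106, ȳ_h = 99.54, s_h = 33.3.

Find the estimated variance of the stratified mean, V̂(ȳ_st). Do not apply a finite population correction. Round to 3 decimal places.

V̂(ȳ_st) = Σ W_h² s_h²/n_h, with W_h = N_h/N and N = 4300:
  stratum 1: (3800/4300)²·16.4²/788 = 0.266558
  stratum 2: (500/4300)²·33.3²/106 = 0.141444
V̂(ȳ_st) = 0.408002

V̂(ȳ_st) ≈ 0.408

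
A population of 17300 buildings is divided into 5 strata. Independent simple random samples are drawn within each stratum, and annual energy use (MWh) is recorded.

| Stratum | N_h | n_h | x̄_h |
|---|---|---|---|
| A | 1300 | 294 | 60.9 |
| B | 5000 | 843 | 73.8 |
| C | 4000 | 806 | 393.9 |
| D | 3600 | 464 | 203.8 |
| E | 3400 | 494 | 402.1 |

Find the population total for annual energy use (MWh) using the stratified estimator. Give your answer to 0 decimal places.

τ̂_st ≈ 4124590

τ̂_st = Σ N_h x̄_h = 1300·60.9 + 5000·73.8 + 4000·393.9 + 3600·203.8 + 3400·402.1 = 4124590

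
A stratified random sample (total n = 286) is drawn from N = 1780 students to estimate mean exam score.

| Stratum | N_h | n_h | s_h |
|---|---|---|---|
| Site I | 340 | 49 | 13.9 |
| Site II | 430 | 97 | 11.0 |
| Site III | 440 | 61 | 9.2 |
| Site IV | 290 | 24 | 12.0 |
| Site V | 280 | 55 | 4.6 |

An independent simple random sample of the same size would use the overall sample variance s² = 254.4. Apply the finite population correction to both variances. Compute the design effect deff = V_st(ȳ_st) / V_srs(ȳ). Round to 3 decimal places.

V̂(ȳ_st) = Σ W_h² (1 − n_h/N_h) s_h²/n_h, with W_h = N_h/N and N = 1780:
  stratum Site I: (340/1780)²·(1 − 49/340)·13.9²/49 = 0.12313
  stratum Site II: (430/1780)²·(1 − 97/430)·11.0²/97 = 0.056375
  stratum Site III: (440/1780)²·(1 − 61/440)·9.2²/61 = 0.0730294
  stratum Site IV: (290/1780)²·(1 − 24/290)·12.0²/24 = 0.14608
  stratum Site V: (280/1780)²·(1 − 55/280)·4.6²/55 = 0.00764986
V_st = 0.406265
V_srs = (1 − 286/1780)·254.4/286 = 0.746589
deff = V_st / V_srs = 0.406265/0.746589 = 0.5442

deff ≈ 0.544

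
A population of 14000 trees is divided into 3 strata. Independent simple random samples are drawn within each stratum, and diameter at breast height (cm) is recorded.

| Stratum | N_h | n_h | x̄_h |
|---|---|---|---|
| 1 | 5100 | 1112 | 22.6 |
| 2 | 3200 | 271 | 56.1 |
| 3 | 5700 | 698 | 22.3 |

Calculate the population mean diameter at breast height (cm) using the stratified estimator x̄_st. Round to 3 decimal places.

x̄_st ≈ 30.135

N = Σ N_h = 14000. Stratum weights W_h = N_h/N.
x̄_st = (5100·22.6 + 3200·56.1 + 5700·22.3) / 14000 = 30.13500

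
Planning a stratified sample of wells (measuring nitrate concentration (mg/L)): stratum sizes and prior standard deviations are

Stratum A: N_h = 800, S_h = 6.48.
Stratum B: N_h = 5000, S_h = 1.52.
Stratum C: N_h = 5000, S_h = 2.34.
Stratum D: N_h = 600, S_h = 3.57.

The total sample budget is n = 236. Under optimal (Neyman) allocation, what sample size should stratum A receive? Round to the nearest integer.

46

Neyman allocation: n_h = n · N_h S_h / Σ N_i S_i, with n = 236.
  stratum A: N_h·S_h = 800·6.48 = 5184.00
  stratum B: N_h·S_h = 5000·1.52 = 7600.00
  stratum C: N_h·S_h = 5000·2.34 = 11700.00
  stratum D: N_h·S_h = 600·3.57 = 2142.00
Σ N_h S_h = 26626.00
n for stratum A = 236·5184.00/26626.00 = 45.948 → 46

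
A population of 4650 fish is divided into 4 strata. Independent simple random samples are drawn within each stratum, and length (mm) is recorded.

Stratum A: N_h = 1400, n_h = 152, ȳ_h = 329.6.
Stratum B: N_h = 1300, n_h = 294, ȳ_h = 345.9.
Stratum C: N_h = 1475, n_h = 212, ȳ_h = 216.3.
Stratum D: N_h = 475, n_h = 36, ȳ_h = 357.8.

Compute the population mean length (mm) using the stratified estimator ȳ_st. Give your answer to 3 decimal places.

ȳ_st ≈ 301.098

N = Σ N_h = 4650. Stratum weights W_h = N_h/N.
ȳ_st = (1400·329.6 + 1300·345.9 + 1475·216.3 + 475·357.8) / 4650 = 301.09839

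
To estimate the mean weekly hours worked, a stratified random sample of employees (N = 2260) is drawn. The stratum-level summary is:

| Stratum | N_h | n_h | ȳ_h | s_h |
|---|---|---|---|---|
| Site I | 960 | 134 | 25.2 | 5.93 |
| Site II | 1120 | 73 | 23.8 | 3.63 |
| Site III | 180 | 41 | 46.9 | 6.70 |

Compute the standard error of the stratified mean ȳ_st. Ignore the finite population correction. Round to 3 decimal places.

SE(ȳ_st) ≈ 0.314

V̂(ȳ_st) = Σ W_h² s_h²/n_h, with W_h = N_h/N and N = 2260:
  stratum Site I: (960/2260)²·5.93²/134 = 0.0473511
  stratum Site II: (1120/2260)²·3.63²/73 = 0.0443312
  stratum Site III: (180/2260)²·6.70²/41 = 0.00694535
V̂(ȳ_st) = 0.0986277
SE(ȳ_st) = √0.0986277 = 0.31405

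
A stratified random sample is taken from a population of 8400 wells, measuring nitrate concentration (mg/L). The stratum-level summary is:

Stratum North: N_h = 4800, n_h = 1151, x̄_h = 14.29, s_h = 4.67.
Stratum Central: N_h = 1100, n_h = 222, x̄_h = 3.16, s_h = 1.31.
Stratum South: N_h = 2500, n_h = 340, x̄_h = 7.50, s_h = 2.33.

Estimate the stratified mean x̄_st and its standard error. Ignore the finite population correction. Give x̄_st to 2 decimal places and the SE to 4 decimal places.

x̄_st ≈ 10.81, SE ≈ 0.0879

x̄_st = Σ W_h x̄_h = (4800·14.29 + 1100·3.16 + 2500·7.50)/8400 = 10.81167
V̂(x̄_st) = Σ W_h² s_h²/n_h, with W_h = N_h/N and N = 8400:
  stratum North: (4800/8400)²·4.67²/1151 = 0.00618703
  stratum Central: (1100/8400)²·1.31²/222 = 0.000132561
  stratum South: (2500/8400)²·2.33²/340 = 0.00141434
V̂(x̄_st) = 0.00773393
SE(x̄_st) = √0.00773393 = 0.0879428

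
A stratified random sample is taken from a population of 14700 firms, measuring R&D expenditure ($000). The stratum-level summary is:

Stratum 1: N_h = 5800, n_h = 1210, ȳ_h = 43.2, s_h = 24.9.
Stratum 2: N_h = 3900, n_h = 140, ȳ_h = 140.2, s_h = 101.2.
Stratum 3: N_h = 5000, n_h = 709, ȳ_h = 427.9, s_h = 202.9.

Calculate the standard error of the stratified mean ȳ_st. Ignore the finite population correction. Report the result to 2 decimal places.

V̂(ȳ_st) = Σ W_h² s_h²/n_h, with W_h = N_h/N and N = 14700:
  stratum 1: (5800/14700)²·24.9²/1210 = 0.0797691
  stratum 2: (3900/14700)²·101.2²/140 = 5.14906
  stratum 3: (5000/14700)²·202.9²/709 = 6.71774
V̂(ȳ_st) = 11.9466
SE(ȳ_st) = √11.9466 = 3.45638

SE(ȳ_st) ≈ 3.46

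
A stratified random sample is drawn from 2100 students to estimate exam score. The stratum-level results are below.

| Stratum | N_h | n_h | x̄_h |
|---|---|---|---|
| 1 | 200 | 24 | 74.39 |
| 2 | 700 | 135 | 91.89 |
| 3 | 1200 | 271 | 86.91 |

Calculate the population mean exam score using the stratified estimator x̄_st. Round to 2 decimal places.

x̄_st ≈ 87.38

N = Σ N_h = 2100. Stratum weights W_h = N_h/N.
x̄_st = (200·74.39 + 700·91.89 + 1200·86.91) / 2100 = 87.3776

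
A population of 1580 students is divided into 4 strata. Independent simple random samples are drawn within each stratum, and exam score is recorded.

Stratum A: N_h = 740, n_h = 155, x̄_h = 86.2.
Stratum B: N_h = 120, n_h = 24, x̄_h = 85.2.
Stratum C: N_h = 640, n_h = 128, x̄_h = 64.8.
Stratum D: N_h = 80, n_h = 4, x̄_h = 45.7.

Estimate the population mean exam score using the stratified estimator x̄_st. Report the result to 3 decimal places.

x̄_st ≈ 75.405

N = Σ N_h = 1580. Stratum weights W_h = N_h/N.
x̄_st = (740·86.2 + 120·85.2 + 640·64.8 + 80·45.7) / 1580 = 75.40506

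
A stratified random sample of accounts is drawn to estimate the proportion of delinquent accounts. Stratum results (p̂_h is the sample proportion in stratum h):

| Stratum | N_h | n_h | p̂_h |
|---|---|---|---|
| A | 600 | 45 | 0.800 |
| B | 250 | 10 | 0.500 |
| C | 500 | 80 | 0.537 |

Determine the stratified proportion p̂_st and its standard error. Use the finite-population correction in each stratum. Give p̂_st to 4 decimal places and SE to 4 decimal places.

N = 1350; stratum weights W_h = N_h/N.
p̂_st = Σ W_h p̂_h = (600·0.800 + 250·0.500 + 500·0.537)/1350 = 0.64704
V̂(p̂_st) = Σ W_h² (1 − n_h/N_h) p̂_h(1−p̂_h)/(n_h−1):
  stratum A: (600/1350)²·(1 − 45/600)·0.800·0.200/44 = 0.000664422
  stratum B: (250/1350)²·(1 − 10/250)·0.500·0.500/9 = 0.000914495
  stratum C: (500/1350)²·(1 − 80/500)·0.537·0.463/79 = 0.000362644
V̂(p̂_st) = 0.00194156; SE = √V̂ = 0.0440631

p̂_st ≈ 0.6470, SE ≈ 0.0441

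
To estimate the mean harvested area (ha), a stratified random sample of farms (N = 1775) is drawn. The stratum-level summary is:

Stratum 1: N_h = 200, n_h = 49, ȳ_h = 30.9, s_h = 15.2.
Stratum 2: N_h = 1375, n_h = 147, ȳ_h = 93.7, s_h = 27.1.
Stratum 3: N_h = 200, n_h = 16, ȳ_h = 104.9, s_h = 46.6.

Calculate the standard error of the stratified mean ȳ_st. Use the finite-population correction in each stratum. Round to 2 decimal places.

V̂(ȳ_st) = Σ W_h² (1 − n_h/N_h) s_h²/n_h, with W_h = N_h/N and N = 1775:
  stratum 1: (200/1775)²·(1 − 49/200)·15.2²/49 = 0.0451961
  stratum 2: (1375/1775)²·(1 − 147/1375)·27.1²/147 = 2.67748
  stratum 3: (200/1775)²·(1 − 16/200)·46.6²/16 = 1.58527
V̂(ȳ_st) = 4.30794
SE(ȳ_st) = √4.30794 = 2.07556

SE(ȳ_st) ≈ 2.08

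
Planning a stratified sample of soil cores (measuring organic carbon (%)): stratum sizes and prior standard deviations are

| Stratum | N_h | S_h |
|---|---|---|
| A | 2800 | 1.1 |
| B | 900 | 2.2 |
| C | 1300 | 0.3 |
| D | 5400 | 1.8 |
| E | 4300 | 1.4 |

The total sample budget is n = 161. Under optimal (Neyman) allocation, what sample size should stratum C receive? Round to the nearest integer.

Neyman allocation: n_h = n · N_h S_h / Σ N_i S_i, with n = 161.
  stratum A: N_h·S_h = 2800·1.1 = 3080.00
  stratum B: N_h·S_h = 900·2.2 = 1980.00
  stratum C: N_h·S_h = 1300·0.3 = 390.00
  stratum D: N_h·S_h = 5400·1.8 = 9720.00
  stratum E: N_h·S_h = 4300·1.4 = 6020.00
Σ N_h S_h = 21190.00
n for stratum C = 161·390.00/21190.00 = 2.963 → 3

3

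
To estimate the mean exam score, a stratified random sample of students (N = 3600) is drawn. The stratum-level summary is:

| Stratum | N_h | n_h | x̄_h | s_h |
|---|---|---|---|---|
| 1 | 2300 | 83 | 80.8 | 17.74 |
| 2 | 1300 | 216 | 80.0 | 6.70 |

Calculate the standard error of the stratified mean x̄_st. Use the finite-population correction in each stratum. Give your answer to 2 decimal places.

SE(x̄_st) ≈ 1.23

V̂(x̄_st) = Σ W_h² (1 − n_h/N_h) s_h²/n_h, with W_h = N_h/N and N = 3600:
  stratum 1: (2300/3600)²·(1 − 83/2300)·17.74²/83 = 1.49182
  stratum 2: (1300/3600)²·(1 − 216/1300)·6.70²/216 = 0.0225977
V̂(x̄_st) = 1.51442
SE(x̄_st) = √1.51442 = 1.23062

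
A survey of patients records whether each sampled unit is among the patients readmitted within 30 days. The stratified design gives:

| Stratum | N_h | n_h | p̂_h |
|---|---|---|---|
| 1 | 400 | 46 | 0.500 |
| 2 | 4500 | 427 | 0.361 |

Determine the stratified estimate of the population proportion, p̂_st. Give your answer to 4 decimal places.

N = 4900; stratum weights W_h = N_h/N.
p̂_st = Σ W_h p̂_h = (400·0.500 + 4500·0.361)/4900 = 0.37235

p̂_st ≈ 0.3723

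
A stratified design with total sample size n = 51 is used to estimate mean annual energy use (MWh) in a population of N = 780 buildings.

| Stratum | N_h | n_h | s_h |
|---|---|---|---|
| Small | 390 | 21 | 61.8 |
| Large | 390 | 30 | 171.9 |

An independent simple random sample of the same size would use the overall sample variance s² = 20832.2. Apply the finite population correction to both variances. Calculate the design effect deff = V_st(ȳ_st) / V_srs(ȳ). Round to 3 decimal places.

deff ≈ 0.708

V̂(ȳ_st) = Σ W_h² (1 − n_h/N_h) s_h²/n_h, with W_h = N_h/N and N = 780:
  stratum Small: (390/780)²·(1 − 21/390)·61.8²/21 = 43.0189
  stratum Large: (390/780)²·(1 − 30/390)·171.9²/30 = 227.305
V_st = 270.324
V_srs = (1 − 51/780)·20832.2/51 = 381.767
deff = V_st / V_srs = 270.324/381.767 = 0.7081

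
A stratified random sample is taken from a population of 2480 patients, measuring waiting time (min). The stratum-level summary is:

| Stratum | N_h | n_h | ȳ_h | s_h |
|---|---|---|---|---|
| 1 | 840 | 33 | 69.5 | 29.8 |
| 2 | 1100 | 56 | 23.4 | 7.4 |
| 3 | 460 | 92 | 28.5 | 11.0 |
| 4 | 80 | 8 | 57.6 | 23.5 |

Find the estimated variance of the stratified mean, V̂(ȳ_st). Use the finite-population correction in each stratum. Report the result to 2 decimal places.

V̂(ȳ_st) ≈ 3.25

V̂(ȳ_st) = Σ W_h² (1 − n_h/N_h) s_h²/n_h, with W_h = N_h/N and N = 2480:
  stratum 1: (840/2480)²·(1 − 33/840)·29.8²/33 = 2.96598
  stratum 2: (1100/2480)²·(1 − 56/1100)·7.4²/56 = 0.182585
  stratum 3: (460/2480)²·(1 − 92/460)·11.0²/92 = 0.0361993
  stratum 4: (80/2480)²·(1 − 8/80)·23.5²/8 = 0.0646495
V̂(ȳ_st) = 3.24941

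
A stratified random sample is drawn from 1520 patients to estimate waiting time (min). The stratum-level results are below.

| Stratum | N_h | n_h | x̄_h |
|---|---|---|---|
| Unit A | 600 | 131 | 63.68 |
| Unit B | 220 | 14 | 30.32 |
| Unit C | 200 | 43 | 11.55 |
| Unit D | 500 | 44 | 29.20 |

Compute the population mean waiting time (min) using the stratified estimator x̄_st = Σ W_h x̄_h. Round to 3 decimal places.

x̄_st ≈ 40.650

N = Σ N_h = 1520. Stratum weights W_h = N_h/N.
x̄_st = (600·63.68 + 220·30.32 + 200·11.55 + 500·29.20) / 1520 = 40.65026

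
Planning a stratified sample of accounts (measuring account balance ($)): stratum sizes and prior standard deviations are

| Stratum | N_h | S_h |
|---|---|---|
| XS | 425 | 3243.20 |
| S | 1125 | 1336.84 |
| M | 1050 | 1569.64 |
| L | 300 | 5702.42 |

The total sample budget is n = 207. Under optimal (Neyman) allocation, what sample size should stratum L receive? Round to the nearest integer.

Neyman allocation: n_h = n · N_h S_h / Σ N_i S_i, with n = 207.
  stratum XS: N_h·S_h = 425·3243.20 = 1378360.00
  stratum S: N_h·S_h = 1125·1336.84 = 1503945.00
  stratum M: N_h·S_h = 1050·1569.64 = 1648122.00
  stratum L: N_h·S_h = 300·5702.42 = 1710726.00
Σ N_h S_h = 6241153.00
n for stratum L = 207·1710726.00/6241153.00 = 56.740 → 57

57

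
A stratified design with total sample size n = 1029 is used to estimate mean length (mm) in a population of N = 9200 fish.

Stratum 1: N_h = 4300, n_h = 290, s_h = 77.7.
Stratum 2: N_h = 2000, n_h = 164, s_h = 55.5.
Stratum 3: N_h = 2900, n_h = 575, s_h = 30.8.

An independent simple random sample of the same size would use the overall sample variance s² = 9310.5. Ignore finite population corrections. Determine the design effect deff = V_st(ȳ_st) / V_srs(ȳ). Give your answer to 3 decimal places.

V̂(ȳ_st) = Σ W_h² s_h²/n_h, with W_h = N_h/N and N = 9200:
  stratum 1: (4300/9200)²·77.7²/290 = 4.54784
  stratum 2: (2000/9200)²·55.5²/164 = 0.887619
  stratum 3: (2900/9200)²·30.8²/575 = 0.163928
V_st = 5.59939
V_srs = s²/n = 9310.5/1029 = 9.0481
deff = V_st / V_srs = 5.59939/9.0481 = 0.6188

deff ≈ 0.619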